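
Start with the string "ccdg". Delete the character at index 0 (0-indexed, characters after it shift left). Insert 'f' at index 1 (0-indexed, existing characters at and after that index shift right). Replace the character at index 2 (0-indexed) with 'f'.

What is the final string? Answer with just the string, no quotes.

Applying each edit step by step:
Start: "ccdg"
Op 1 (delete idx 0 = 'c'): "ccdg" -> "cdg"
Op 2 (insert 'f' at idx 1): "cdg" -> "cfdg"
Op 3 (replace idx 2: 'd' -> 'f'): "cfdg" -> "cffg"

Answer: cffg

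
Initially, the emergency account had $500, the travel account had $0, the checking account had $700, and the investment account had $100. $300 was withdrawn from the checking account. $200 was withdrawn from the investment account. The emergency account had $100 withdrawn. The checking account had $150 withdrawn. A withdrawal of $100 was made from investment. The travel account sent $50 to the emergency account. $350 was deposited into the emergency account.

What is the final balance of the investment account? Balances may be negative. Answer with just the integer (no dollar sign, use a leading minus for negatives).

Answer: -200

Derivation:
Tracking account balances step by step:
Start: emergency=500, travel=0, checking=700, investment=100
Event 1 (withdraw 300 from checking): checking: 700 - 300 = 400. Balances: emergency=500, travel=0, checking=400, investment=100
Event 2 (withdraw 200 from investment): investment: 100 - 200 = -100. Balances: emergency=500, travel=0, checking=400, investment=-100
Event 3 (withdraw 100 from emergency): emergency: 500 - 100 = 400. Balances: emergency=400, travel=0, checking=400, investment=-100
Event 4 (withdraw 150 from checking): checking: 400 - 150 = 250. Balances: emergency=400, travel=0, checking=250, investment=-100
Event 5 (withdraw 100 from investment): investment: -100 - 100 = -200. Balances: emergency=400, travel=0, checking=250, investment=-200
Event 6 (transfer 50 travel -> emergency): travel: 0 - 50 = -50, emergency: 400 + 50 = 450. Balances: emergency=450, travel=-50, checking=250, investment=-200
Event 7 (deposit 350 to emergency): emergency: 450 + 350 = 800. Balances: emergency=800, travel=-50, checking=250, investment=-200

Final balance of investment: -200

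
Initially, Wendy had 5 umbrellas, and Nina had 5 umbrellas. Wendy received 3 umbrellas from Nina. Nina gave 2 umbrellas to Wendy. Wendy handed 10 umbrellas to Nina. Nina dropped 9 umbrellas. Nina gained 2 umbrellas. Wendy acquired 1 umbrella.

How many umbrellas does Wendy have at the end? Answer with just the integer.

Tracking counts step by step:
Start: Wendy=5, Nina=5
Event 1 (Nina -> Wendy, 3): Nina: 5 -> 2, Wendy: 5 -> 8. State: Wendy=8, Nina=2
Event 2 (Nina -> Wendy, 2): Nina: 2 -> 0, Wendy: 8 -> 10. State: Wendy=10, Nina=0
Event 3 (Wendy -> Nina, 10): Wendy: 10 -> 0, Nina: 0 -> 10. State: Wendy=0, Nina=10
Event 4 (Nina -9): Nina: 10 -> 1. State: Wendy=0, Nina=1
Event 5 (Nina +2): Nina: 1 -> 3. State: Wendy=0, Nina=3
Event 6 (Wendy +1): Wendy: 0 -> 1. State: Wendy=1, Nina=3

Wendy's final count: 1

Answer: 1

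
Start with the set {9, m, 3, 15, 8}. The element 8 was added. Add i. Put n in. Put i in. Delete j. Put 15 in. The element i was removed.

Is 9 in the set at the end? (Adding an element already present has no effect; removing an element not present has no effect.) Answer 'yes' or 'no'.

Tracking the set through each operation:
Start: {15, 3, 8, 9, m}
Event 1 (add 8): already present, no change. Set: {15, 3, 8, 9, m}
Event 2 (add i): added. Set: {15, 3, 8, 9, i, m}
Event 3 (add n): added. Set: {15, 3, 8, 9, i, m, n}
Event 4 (add i): already present, no change. Set: {15, 3, 8, 9, i, m, n}
Event 5 (remove j): not present, no change. Set: {15, 3, 8, 9, i, m, n}
Event 6 (add 15): already present, no change. Set: {15, 3, 8, 9, i, m, n}
Event 7 (remove i): removed. Set: {15, 3, 8, 9, m, n}

Final set: {15, 3, 8, 9, m, n} (size 6)
9 is in the final set.

Answer: yes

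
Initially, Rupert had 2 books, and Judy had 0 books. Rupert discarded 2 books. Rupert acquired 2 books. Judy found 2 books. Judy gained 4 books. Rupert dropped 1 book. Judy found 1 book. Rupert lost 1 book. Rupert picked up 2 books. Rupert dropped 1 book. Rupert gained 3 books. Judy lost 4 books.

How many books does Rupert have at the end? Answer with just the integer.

Answer: 4

Derivation:
Tracking counts step by step:
Start: Rupert=2, Judy=0
Event 1 (Rupert -2): Rupert: 2 -> 0. State: Rupert=0, Judy=0
Event 2 (Rupert +2): Rupert: 0 -> 2. State: Rupert=2, Judy=0
Event 3 (Judy +2): Judy: 0 -> 2. State: Rupert=2, Judy=2
Event 4 (Judy +4): Judy: 2 -> 6. State: Rupert=2, Judy=6
Event 5 (Rupert -1): Rupert: 2 -> 1. State: Rupert=1, Judy=6
Event 6 (Judy +1): Judy: 6 -> 7. State: Rupert=1, Judy=7
Event 7 (Rupert -1): Rupert: 1 -> 0. State: Rupert=0, Judy=7
Event 8 (Rupert +2): Rupert: 0 -> 2. State: Rupert=2, Judy=7
Event 9 (Rupert -1): Rupert: 2 -> 1. State: Rupert=1, Judy=7
Event 10 (Rupert +3): Rupert: 1 -> 4. State: Rupert=4, Judy=7
Event 11 (Judy -4): Judy: 7 -> 3. State: Rupert=4, Judy=3

Rupert's final count: 4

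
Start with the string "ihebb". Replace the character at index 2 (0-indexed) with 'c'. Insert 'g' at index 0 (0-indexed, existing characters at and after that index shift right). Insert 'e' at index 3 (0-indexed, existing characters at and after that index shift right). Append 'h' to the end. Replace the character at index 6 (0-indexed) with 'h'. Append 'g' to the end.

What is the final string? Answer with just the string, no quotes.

Applying each edit step by step:
Start: "ihebb"
Op 1 (replace idx 2: 'e' -> 'c'): "ihebb" -> "ihcbb"
Op 2 (insert 'g' at idx 0): "ihcbb" -> "gihcbb"
Op 3 (insert 'e' at idx 3): "gihcbb" -> "gihecbb"
Op 4 (append 'h'): "gihecbb" -> "gihecbbh"
Op 5 (replace idx 6: 'b' -> 'h'): "gihecbbh" -> "gihecbhh"
Op 6 (append 'g'): "gihecbhh" -> "gihecbhhg"

Answer: gihecbhhg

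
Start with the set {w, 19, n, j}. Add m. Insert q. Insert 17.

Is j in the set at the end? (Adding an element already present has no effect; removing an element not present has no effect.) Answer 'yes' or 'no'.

Tracking the set through each operation:
Start: {19, j, n, w}
Event 1 (add m): added. Set: {19, j, m, n, w}
Event 2 (add q): added. Set: {19, j, m, n, q, w}
Event 3 (add 17): added. Set: {17, 19, j, m, n, q, w}

Final set: {17, 19, j, m, n, q, w} (size 7)
j is in the final set.

Answer: yes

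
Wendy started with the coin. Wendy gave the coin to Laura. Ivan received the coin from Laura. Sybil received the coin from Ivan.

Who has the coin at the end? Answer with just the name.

Tracking the coin through each event:
Start: Wendy has the coin.
After event 1: Laura has the coin.
After event 2: Ivan has the coin.
After event 3: Sybil has the coin.

Answer: Sybil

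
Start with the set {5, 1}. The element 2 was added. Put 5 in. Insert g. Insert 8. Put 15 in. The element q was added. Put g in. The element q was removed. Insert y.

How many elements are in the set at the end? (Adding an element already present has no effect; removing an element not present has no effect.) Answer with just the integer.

Answer: 7

Derivation:
Tracking the set through each operation:
Start: {1, 5}
Event 1 (add 2): added. Set: {1, 2, 5}
Event 2 (add 5): already present, no change. Set: {1, 2, 5}
Event 3 (add g): added. Set: {1, 2, 5, g}
Event 4 (add 8): added. Set: {1, 2, 5, 8, g}
Event 5 (add 15): added. Set: {1, 15, 2, 5, 8, g}
Event 6 (add q): added. Set: {1, 15, 2, 5, 8, g, q}
Event 7 (add g): already present, no change. Set: {1, 15, 2, 5, 8, g, q}
Event 8 (remove q): removed. Set: {1, 15, 2, 5, 8, g}
Event 9 (add y): added. Set: {1, 15, 2, 5, 8, g, y}

Final set: {1, 15, 2, 5, 8, g, y} (size 7)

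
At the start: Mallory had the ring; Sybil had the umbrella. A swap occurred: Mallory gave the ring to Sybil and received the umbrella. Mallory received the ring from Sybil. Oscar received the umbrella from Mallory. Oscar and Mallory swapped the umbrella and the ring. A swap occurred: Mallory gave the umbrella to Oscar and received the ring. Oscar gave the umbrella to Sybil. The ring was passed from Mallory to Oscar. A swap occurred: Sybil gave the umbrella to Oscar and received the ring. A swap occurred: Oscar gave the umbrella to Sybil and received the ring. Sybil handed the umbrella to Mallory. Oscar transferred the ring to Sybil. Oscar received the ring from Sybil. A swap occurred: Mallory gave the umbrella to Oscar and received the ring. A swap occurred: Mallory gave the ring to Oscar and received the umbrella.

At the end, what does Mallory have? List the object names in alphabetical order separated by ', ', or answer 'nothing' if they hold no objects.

Tracking all object holders:
Start: ring:Mallory, umbrella:Sybil
Event 1 (swap ring<->umbrella: now ring:Sybil, umbrella:Mallory). State: ring:Sybil, umbrella:Mallory
Event 2 (give ring: Sybil -> Mallory). State: ring:Mallory, umbrella:Mallory
Event 3 (give umbrella: Mallory -> Oscar). State: ring:Mallory, umbrella:Oscar
Event 4 (swap umbrella<->ring: now umbrella:Mallory, ring:Oscar). State: ring:Oscar, umbrella:Mallory
Event 5 (swap umbrella<->ring: now umbrella:Oscar, ring:Mallory). State: ring:Mallory, umbrella:Oscar
Event 6 (give umbrella: Oscar -> Sybil). State: ring:Mallory, umbrella:Sybil
Event 7 (give ring: Mallory -> Oscar). State: ring:Oscar, umbrella:Sybil
Event 8 (swap umbrella<->ring: now umbrella:Oscar, ring:Sybil). State: ring:Sybil, umbrella:Oscar
Event 9 (swap umbrella<->ring: now umbrella:Sybil, ring:Oscar). State: ring:Oscar, umbrella:Sybil
Event 10 (give umbrella: Sybil -> Mallory). State: ring:Oscar, umbrella:Mallory
Event 11 (give ring: Oscar -> Sybil). State: ring:Sybil, umbrella:Mallory
Event 12 (give ring: Sybil -> Oscar). State: ring:Oscar, umbrella:Mallory
Event 13 (swap umbrella<->ring: now umbrella:Oscar, ring:Mallory). State: ring:Mallory, umbrella:Oscar
Event 14 (swap ring<->umbrella: now ring:Oscar, umbrella:Mallory). State: ring:Oscar, umbrella:Mallory

Final state: ring:Oscar, umbrella:Mallory
Mallory holds: umbrella.

Answer: umbrella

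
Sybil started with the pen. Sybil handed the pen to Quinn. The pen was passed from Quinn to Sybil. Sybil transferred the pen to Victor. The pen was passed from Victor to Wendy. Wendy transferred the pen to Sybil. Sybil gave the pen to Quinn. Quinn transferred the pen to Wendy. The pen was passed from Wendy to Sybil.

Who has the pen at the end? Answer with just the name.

Tracking the pen through each event:
Start: Sybil has the pen.
After event 1: Quinn has the pen.
After event 2: Sybil has the pen.
After event 3: Victor has the pen.
After event 4: Wendy has the pen.
After event 5: Sybil has the pen.
After event 6: Quinn has the pen.
After event 7: Wendy has the pen.
After event 8: Sybil has the pen.

Answer: Sybil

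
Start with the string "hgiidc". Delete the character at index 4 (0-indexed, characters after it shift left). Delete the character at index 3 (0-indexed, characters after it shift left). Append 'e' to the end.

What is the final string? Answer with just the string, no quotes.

Answer: hgice

Derivation:
Applying each edit step by step:
Start: "hgiidc"
Op 1 (delete idx 4 = 'd'): "hgiidc" -> "hgiic"
Op 2 (delete idx 3 = 'i'): "hgiic" -> "hgic"
Op 3 (append 'e'): "hgic" -> "hgice"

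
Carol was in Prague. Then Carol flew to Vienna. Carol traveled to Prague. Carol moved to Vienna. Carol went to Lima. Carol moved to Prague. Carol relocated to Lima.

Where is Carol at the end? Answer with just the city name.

Tracking Carol's location:
Start: Carol is in Prague.
After move 1: Prague -> Vienna. Carol is in Vienna.
After move 2: Vienna -> Prague. Carol is in Prague.
After move 3: Prague -> Vienna. Carol is in Vienna.
After move 4: Vienna -> Lima. Carol is in Lima.
After move 5: Lima -> Prague. Carol is in Prague.
After move 6: Prague -> Lima. Carol is in Lima.

Answer: Lima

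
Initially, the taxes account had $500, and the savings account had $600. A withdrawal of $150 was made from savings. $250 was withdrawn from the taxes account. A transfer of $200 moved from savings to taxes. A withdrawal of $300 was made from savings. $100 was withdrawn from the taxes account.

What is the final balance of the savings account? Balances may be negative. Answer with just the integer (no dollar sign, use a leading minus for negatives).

Answer: -50

Derivation:
Tracking account balances step by step:
Start: taxes=500, savings=600
Event 1 (withdraw 150 from savings): savings: 600 - 150 = 450. Balances: taxes=500, savings=450
Event 2 (withdraw 250 from taxes): taxes: 500 - 250 = 250. Balances: taxes=250, savings=450
Event 3 (transfer 200 savings -> taxes): savings: 450 - 200 = 250, taxes: 250 + 200 = 450. Balances: taxes=450, savings=250
Event 4 (withdraw 300 from savings): savings: 250 - 300 = -50. Balances: taxes=450, savings=-50
Event 5 (withdraw 100 from taxes): taxes: 450 - 100 = 350. Balances: taxes=350, savings=-50

Final balance of savings: -50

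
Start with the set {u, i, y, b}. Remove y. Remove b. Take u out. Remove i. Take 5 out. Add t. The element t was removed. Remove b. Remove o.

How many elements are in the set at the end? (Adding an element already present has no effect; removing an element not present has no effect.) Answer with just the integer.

Tracking the set through each operation:
Start: {b, i, u, y}
Event 1 (remove y): removed. Set: {b, i, u}
Event 2 (remove b): removed. Set: {i, u}
Event 3 (remove u): removed. Set: {i}
Event 4 (remove i): removed. Set: {}
Event 5 (remove 5): not present, no change. Set: {}
Event 6 (add t): added. Set: {t}
Event 7 (remove t): removed. Set: {}
Event 8 (remove b): not present, no change. Set: {}
Event 9 (remove o): not present, no change. Set: {}

Final set: {} (size 0)

Answer: 0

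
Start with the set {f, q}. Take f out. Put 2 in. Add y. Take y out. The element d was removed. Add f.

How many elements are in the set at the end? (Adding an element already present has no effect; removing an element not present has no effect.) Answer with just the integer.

Tracking the set through each operation:
Start: {f, q}
Event 1 (remove f): removed. Set: {q}
Event 2 (add 2): added. Set: {2, q}
Event 3 (add y): added. Set: {2, q, y}
Event 4 (remove y): removed. Set: {2, q}
Event 5 (remove d): not present, no change. Set: {2, q}
Event 6 (add f): added. Set: {2, f, q}

Final set: {2, f, q} (size 3)

Answer: 3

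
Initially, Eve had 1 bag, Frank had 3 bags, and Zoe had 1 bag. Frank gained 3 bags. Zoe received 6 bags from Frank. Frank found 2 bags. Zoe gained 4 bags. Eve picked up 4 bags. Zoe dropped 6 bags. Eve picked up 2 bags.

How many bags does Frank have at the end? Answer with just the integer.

Answer: 2

Derivation:
Tracking counts step by step:
Start: Eve=1, Frank=3, Zoe=1
Event 1 (Frank +3): Frank: 3 -> 6. State: Eve=1, Frank=6, Zoe=1
Event 2 (Frank -> Zoe, 6): Frank: 6 -> 0, Zoe: 1 -> 7. State: Eve=1, Frank=0, Zoe=7
Event 3 (Frank +2): Frank: 0 -> 2. State: Eve=1, Frank=2, Zoe=7
Event 4 (Zoe +4): Zoe: 7 -> 11. State: Eve=1, Frank=2, Zoe=11
Event 5 (Eve +4): Eve: 1 -> 5. State: Eve=5, Frank=2, Zoe=11
Event 6 (Zoe -6): Zoe: 11 -> 5. State: Eve=5, Frank=2, Zoe=5
Event 7 (Eve +2): Eve: 5 -> 7. State: Eve=7, Frank=2, Zoe=5

Frank's final count: 2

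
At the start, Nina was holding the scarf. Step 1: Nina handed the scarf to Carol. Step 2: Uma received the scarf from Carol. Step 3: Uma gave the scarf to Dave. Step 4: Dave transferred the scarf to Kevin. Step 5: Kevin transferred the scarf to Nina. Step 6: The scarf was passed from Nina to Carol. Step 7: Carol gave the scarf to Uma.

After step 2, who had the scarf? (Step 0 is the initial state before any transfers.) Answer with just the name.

Tracking the scarf holder through step 2:
After step 0 (start): Nina
After step 1: Carol
After step 2: Uma

At step 2, the holder is Uma.

Answer: Uma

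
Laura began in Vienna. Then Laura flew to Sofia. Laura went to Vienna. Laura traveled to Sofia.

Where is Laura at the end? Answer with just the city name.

Tracking Laura's location:
Start: Laura is in Vienna.
After move 1: Vienna -> Sofia. Laura is in Sofia.
After move 2: Sofia -> Vienna. Laura is in Vienna.
After move 3: Vienna -> Sofia. Laura is in Sofia.

Answer: Sofia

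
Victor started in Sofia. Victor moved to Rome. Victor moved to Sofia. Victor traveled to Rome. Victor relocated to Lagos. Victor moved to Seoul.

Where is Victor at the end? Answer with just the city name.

Answer: Seoul

Derivation:
Tracking Victor's location:
Start: Victor is in Sofia.
After move 1: Sofia -> Rome. Victor is in Rome.
After move 2: Rome -> Sofia. Victor is in Sofia.
After move 3: Sofia -> Rome. Victor is in Rome.
After move 4: Rome -> Lagos. Victor is in Lagos.
After move 5: Lagos -> Seoul. Victor is in Seoul.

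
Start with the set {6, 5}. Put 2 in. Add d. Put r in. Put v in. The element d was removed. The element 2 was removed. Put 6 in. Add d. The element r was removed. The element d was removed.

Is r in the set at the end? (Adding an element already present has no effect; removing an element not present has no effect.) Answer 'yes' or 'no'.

Tracking the set through each operation:
Start: {5, 6}
Event 1 (add 2): added. Set: {2, 5, 6}
Event 2 (add d): added. Set: {2, 5, 6, d}
Event 3 (add r): added. Set: {2, 5, 6, d, r}
Event 4 (add v): added. Set: {2, 5, 6, d, r, v}
Event 5 (remove d): removed. Set: {2, 5, 6, r, v}
Event 6 (remove 2): removed. Set: {5, 6, r, v}
Event 7 (add 6): already present, no change. Set: {5, 6, r, v}
Event 8 (add d): added. Set: {5, 6, d, r, v}
Event 9 (remove r): removed. Set: {5, 6, d, v}
Event 10 (remove d): removed. Set: {5, 6, v}

Final set: {5, 6, v} (size 3)
r is NOT in the final set.

Answer: no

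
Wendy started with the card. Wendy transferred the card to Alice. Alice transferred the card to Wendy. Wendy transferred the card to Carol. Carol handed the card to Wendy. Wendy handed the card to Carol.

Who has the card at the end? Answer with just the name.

Answer: Carol

Derivation:
Tracking the card through each event:
Start: Wendy has the card.
After event 1: Alice has the card.
After event 2: Wendy has the card.
After event 3: Carol has the card.
After event 4: Wendy has the card.
After event 5: Carol has the card.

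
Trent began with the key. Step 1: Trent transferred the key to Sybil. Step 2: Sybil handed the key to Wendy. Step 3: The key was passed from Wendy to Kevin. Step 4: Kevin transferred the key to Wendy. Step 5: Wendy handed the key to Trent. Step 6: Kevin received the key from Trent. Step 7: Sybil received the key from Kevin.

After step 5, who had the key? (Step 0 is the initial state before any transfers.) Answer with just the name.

Answer: Trent

Derivation:
Tracking the key holder through step 5:
After step 0 (start): Trent
After step 1: Sybil
After step 2: Wendy
After step 3: Kevin
After step 4: Wendy
After step 5: Trent

At step 5, the holder is Trent.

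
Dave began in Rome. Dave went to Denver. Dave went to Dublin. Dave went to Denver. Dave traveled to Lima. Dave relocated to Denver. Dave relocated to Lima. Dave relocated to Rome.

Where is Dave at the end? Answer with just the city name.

Tracking Dave's location:
Start: Dave is in Rome.
After move 1: Rome -> Denver. Dave is in Denver.
After move 2: Denver -> Dublin. Dave is in Dublin.
After move 3: Dublin -> Denver. Dave is in Denver.
After move 4: Denver -> Lima. Dave is in Lima.
After move 5: Lima -> Denver. Dave is in Denver.
After move 6: Denver -> Lima. Dave is in Lima.
After move 7: Lima -> Rome. Dave is in Rome.

Answer: Rome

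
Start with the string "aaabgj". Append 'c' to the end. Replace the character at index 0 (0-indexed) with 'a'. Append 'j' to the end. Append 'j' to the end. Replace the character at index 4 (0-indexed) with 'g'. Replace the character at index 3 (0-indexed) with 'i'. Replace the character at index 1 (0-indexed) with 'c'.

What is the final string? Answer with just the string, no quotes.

Applying each edit step by step:
Start: "aaabgj"
Op 1 (append 'c'): "aaabgj" -> "aaabgjc"
Op 2 (replace idx 0: 'a' -> 'a'): "aaabgjc" -> "aaabgjc"
Op 3 (append 'j'): "aaabgjc" -> "aaabgjcj"
Op 4 (append 'j'): "aaabgjcj" -> "aaabgjcjj"
Op 5 (replace idx 4: 'g' -> 'g'): "aaabgjcjj" -> "aaabgjcjj"
Op 6 (replace idx 3: 'b' -> 'i'): "aaabgjcjj" -> "aaaigjcjj"
Op 7 (replace idx 1: 'a' -> 'c'): "aaaigjcjj" -> "acaigjcjj"

Answer: acaigjcjj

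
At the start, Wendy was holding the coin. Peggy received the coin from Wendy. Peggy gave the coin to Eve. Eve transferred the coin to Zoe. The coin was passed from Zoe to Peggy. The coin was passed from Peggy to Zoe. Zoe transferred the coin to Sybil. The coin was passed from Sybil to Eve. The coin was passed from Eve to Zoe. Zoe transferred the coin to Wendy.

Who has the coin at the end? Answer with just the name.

Tracking the coin through each event:
Start: Wendy has the coin.
After event 1: Peggy has the coin.
After event 2: Eve has the coin.
After event 3: Zoe has the coin.
After event 4: Peggy has the coin.
After event 5: Zoe has the coin.
After event 6: Sybil has the coin.
After event 7: Eve has the coin.
After event 8: Zoe has the coin.
After event 9: Wendy has the coin.

Answer: Wendy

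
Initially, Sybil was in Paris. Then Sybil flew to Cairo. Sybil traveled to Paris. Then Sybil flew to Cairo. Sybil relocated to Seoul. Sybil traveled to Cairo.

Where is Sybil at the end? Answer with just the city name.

Tracking Sybil's location:
Start: Sybil is in Paris.
After move 1: Paris -> Cairo. Sybil is in Cairo.
After move 2: Cairo -> Paris. Sybil is in Paris.
After move 3: Paris -> Cairo. Sybil is in Cairo.
After move 4: Cairo -> Seoul. Sybil is in Seoul.
After move 5: Seoul -> Cairo. Sybil is in Cairo.

Answer: Cairo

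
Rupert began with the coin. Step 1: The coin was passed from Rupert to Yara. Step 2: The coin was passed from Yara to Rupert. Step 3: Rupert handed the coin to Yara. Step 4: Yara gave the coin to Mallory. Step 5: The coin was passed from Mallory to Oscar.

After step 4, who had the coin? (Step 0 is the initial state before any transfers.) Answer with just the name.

Answer: Mallory

Derivation:
Tracking the coin holder through step 4:
After step 0 (start): Rupert
After step 1: Yara
After step 2: Rupert
After step 3: Yara
After step 4: Mallory

At step 4, the holder is Mallory.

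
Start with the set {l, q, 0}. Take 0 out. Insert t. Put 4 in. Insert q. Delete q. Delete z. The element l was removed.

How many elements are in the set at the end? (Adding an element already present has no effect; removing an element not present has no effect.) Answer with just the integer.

Tracking the set through each operation:
Start: {0, l, q}
Event 1 (remove 0): removed. Set: {l, q}
Event 2 (add t): added. Set: {l, q, t}
Event 3 (add 4): added. Set: {4, l, q, t}
Event 4 (add q): already present, no change. Set: {4, l, q, t}
Event 5 (remove q): removed. Set: {4, l, t}
Event 6 (remove z): not present, no change. Set: {4, l, t}
Event 7 (remove l): removed. Set: {4, t}

Final set: {4, t} (size 2)

Answer: 2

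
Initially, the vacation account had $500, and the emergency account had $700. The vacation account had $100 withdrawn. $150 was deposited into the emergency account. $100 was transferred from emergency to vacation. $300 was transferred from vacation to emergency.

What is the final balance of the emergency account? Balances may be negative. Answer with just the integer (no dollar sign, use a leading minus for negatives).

Answer: 1050

Derivation:
Tracking account balances step by step:
Start: vacation=500, emergency=700
Event 1 (withdraw 100 from vacation): vacation: 500 - 100 = 400. Balances: vacation=400, emergency=700
Event 2 (deposit 150 to emergency): emergency: 700 + 150 = 850. Balances: vacation=400, emergency=850
Event 3 (transfer 100 emergency -> vacation): emergency: 850 - 100 = 750, vacation: 400 + 100 = 500. Balances: vacation=500, emergency=750
Event 4 (transfer 300 vacation -> emergency): vacation: 500 - 300 = 200, emergency: 750 + 300 = 1050. Balances: vacation=200, emergency=1050

Final balance of emergency: 1050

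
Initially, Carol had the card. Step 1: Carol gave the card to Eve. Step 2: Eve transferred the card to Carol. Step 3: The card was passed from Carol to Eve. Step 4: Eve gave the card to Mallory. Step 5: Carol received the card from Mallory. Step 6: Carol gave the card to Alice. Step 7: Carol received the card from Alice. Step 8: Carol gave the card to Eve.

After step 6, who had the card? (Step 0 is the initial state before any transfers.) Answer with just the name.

Tracking the card holder through step 6:
After step 0 (start): Carol
After step 1: Eve
After step 2: Carol
After step 3: Eve
After step 4: Mallory
After step 5: Carol
After step 6: Alice

At step 6, the holder is Alice.

Answer: Alice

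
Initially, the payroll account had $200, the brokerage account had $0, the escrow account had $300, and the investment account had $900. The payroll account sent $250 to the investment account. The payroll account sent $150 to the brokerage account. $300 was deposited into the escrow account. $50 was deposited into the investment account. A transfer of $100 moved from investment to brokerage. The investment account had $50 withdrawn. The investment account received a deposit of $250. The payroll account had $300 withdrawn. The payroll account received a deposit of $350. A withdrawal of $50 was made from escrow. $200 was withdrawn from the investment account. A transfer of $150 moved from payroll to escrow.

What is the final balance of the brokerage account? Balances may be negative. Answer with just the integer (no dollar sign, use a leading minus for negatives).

Tracking account balances step by step:
Start: payroll=200, brokerage=0, escrow=300, investment=900
Event 1 (transfer 250 payroll -> investment): payroll: 200 - 250 = -50, investment: 900 + 250 = 1150. Balances: payroll=-50, brokerage=0, escrow=300, investment=1150
Event 2 (transfer 150 payroll -> brokerage): payroll: -50 - 150 = -200, brokerage: 0 + 150 = 150. Balances: payroll=-200, brokerage=150, escrow=300, investment=1150
Event 3 (deposit 300 to escrow): escrow: 300 + 300 = 600. Balances: payroll=-200, brokerage=150, escrow=600, investment=1150
Event 4 (deposit 50 to investment): investment: 1150 + 50 = 1200. Balances: payroll=-200, brokerage=150, escrow=600, investment=1200
Event 5 (transfer 100 investment -> brokerage): investment: 1200 - 100 = 1100, brokerage: 150 + 100 = 250. Balances: payroll=-200, brokerage=250, escrow=600, investment=1100
Event 6 (withdraw 50 from investment): investment: 1100 - 50 = 1050. Balances: payroll=-200, brokerage=250, escrow=600, investment=1050
Event 7 (deposit 250 to investment): investment: 1050 + 250 = 1300. Balances: payroll=-200, brokerage=250, escrow=600, investment=1300
Event 8 (withdraw 300 from payroll): payroll: -200 - 300 = -500. Balances: payroll=-500, brokerage=250, escrow=600, investment=1300
Event 9 (deposit 350 to payroll): payroll: -500 + 350 = -150. Balances: payroll=-150, brokerage=250, escrow=600, investment=1300
Event 10 (withdraw 50 from escrow): escrow: 600 - 50 = 550. Balances: payroll=-150, brokerage=250, escrow=550, investment=1300
Event 11 (withdraw 200 from investment): investment: 1300 - 200 = 1100. Balances: payroll=-150, brokerage=250, escrow=550, investment=1100
Event 12 (transfer 150 payroll -> escrow): payroll: -150 - 150 = -300, escrow: 550 + 150 = 700. Balances: payroll=-300, brokerage=250, escrow=700, investment=1100

Final balance of brokerage: 250

Answer: 250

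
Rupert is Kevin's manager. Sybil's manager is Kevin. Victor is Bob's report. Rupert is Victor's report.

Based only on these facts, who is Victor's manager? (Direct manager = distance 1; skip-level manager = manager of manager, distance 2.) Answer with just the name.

Answer: Bob

Derivation:
Reconstructing the manager chain from the given facts:
  Bob -> Victor -> Rupert -> Kevin -> Sybil
(each arrow means 'manager of the next')
Positions in the chain (0 = top):
  position of Bob: 0
  position of Victor: 1
  position of Rupert: 2
  position of Kevin: 3
  position of Sybil: 4

Victor is at position 1; the manager is 1 step up the chain, i.e. position 0: Bob.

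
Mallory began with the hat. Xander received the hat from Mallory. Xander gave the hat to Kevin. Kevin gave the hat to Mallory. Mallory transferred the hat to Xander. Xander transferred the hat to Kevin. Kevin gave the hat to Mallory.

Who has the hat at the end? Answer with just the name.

Answer: Mallory

Derivation:
Tracking the hat through each event:
Start: Mallory has the hat.
After event 1: Xander has the hat.
After event 2: Kevin has the hat.
After event 3: Mallory has the hat.
After event 4: Xander has the hat.
After event 5: Kevin has the hat.
After event 6: Mallory has the hat.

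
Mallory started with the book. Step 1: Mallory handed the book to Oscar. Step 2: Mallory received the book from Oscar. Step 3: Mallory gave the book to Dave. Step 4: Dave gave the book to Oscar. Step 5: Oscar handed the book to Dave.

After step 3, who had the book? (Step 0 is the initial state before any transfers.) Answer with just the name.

Answer: Dave

Derivation:
Tracking the book holder through step 3:
After step 0 (start): Mallory
After step 1: Oscar
After step 2: Mallory
After step 3: Dave

At step 3, the holder is Dave.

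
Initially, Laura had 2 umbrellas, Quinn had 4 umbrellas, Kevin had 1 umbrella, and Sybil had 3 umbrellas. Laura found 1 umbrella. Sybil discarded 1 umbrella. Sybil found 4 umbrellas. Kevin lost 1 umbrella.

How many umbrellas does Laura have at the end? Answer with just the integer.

Tracking counts step by step:
Start: Laura=2, Quinn=4, Kevin=1, Sybil=3
Event 1 (Laura +1): Laura: 2 -> 3. State: Laura=3, Quinn=4, Kevin=1, Sybil=3
Event 2 (Sybil -1): Sybil: 3 -> 2. State: Laura=3, Quinn=4, Kevin=1, Sybil=2
Event 3 (Sybil +4): Sybil: 2 -> 6. State: Laura=3, Quinn=4, Kevin=1, Sybil=6
Event 4 (Kevin -1): Kevin: 1 -> 0. State: Laura=3, Quinn=4, Kevin=0, Sybil=6

Laura's final count: 3

Answer: 3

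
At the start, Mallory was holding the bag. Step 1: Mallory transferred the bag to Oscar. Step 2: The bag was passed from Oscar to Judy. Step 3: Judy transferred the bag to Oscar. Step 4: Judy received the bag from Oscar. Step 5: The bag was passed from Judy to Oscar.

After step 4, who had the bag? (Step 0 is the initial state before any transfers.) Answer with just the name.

Answer: Judy

Derivation:
Tracking the bag holder through step 4:
After step 0 (start): Mallory
After step 1: Oscar
After step 2: Judy
After step 3: Oscar
After step 4: Judy

At step 4, the holder is Judy.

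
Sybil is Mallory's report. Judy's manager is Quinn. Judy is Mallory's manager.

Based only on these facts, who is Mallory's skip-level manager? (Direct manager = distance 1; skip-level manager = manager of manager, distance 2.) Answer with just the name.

Reconstructing the manager chain from the given facts:
  Quinn -> Judy -> Mallory -> Sybil
(each arrow means 'manager of the next')
Positions in the chain (0 = top):
  position of Quinn: 0
  position of Judy: 1
  position of Mallory: 2
  position of Sybil: 3

Mallory is at position 2; the skip-level manager is 2 steps up the chain, i.e. position 0: Quinn.

Answer: Quinn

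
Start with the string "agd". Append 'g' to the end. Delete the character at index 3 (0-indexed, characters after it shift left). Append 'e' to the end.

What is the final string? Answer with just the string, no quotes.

Applying each edit step by step:
Start: "agd"
Op 1 (append 'g'): "agd" -> "agdg"
Op 2 (delete idx 3 = 'g'): "agdg" -> "agd"
Op 3 (append 'e'): "agd" -> "agde"

Answer: agde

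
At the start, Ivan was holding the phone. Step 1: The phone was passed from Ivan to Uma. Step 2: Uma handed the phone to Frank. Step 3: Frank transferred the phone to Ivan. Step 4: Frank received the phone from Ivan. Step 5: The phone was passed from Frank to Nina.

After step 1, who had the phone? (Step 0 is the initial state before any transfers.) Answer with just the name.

Tracking the phone holder through step 1:
After step 0 (start): Ivan
After step 1: Uma

At step 1, the holder is Uma.

Answer: Uma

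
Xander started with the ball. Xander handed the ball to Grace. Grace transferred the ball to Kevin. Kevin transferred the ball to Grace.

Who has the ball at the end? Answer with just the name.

Tracking the ball through each event:
Start: Xander has the ball.
After event 1: Grace has the ball.
After event 2: Kevin has the ball.
After event 3: Grace has the ball.

Answer: Grace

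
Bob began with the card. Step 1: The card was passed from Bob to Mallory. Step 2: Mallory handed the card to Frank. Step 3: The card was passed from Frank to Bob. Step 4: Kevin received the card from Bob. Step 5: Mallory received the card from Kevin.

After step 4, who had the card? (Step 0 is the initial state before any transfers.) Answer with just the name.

Answer: Kevin

Derivation:
Tracking the card holder through step 4:
After step 0 (start): Bob
After step 1: Mallory
After step 2: Frank
After step 3: Bob
After step 4: Kevin

At step 4, the holder is Kevin.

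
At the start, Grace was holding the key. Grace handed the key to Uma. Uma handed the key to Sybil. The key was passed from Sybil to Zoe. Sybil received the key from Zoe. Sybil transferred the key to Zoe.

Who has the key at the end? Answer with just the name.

Tracking the key through each event:
Start: Grace has the key.
After event 1: Uma has the key.
After event 2: Sybil has the key.
After event 3: Zoe has the key.
After event 4: Sybil has the key.
After event 5: Zoe has the key.

Answer: Zoe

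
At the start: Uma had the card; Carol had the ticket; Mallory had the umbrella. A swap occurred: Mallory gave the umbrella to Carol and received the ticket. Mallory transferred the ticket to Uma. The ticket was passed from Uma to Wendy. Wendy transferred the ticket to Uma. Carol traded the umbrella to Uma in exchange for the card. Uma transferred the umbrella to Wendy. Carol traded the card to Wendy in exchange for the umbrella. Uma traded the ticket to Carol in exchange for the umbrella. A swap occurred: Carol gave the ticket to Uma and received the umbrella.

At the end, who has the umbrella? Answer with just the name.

Answer: Carol

Derivation:
Tracking all object holders:
Start: card:Uma, ticket:Carol, umbrella:Mallory
Event 1 (swap umbrella<->ticket: now umbrella:Carol, ticket:Mallory). State: card:Uma, ticket:Mallory, umbrella:Carol
Event 2 (give ticket: Mallory -> Uma). State: card:Uma, ticket:Uma, umbrella:Carol
Event 3 (give ticket: Uma -> Wendy). State: card:Uma, ticket:Wendy, umbrella:Carol
Event 4 (give ticket: Wendy -> Uma). State: card:Uma, ticket:Uma, umbrella:Carol
Event 5 (swap umbrella<->card: now umbrella:Uma, card:Carol). State: card:Carol, ticket:Uma, umbrella:Uma
Event 6 (give umbrella: Uma -> Wendy). State: card:Carol, ticket:Uma, umbrella:Wendy
Event 7 (swap card<->umbrella: now card:Wendy, umbrella:Carol). State: card:Wendy, ticket:Uma, umbrella:Carol
Event 8 (swap ticket<->umbrella: now ticket:Carol, umbrella:Uma). State: card:Wendy, ticket:Carol, umbrella:Uma
Event 9 (swap ticket<->umbrella: now ticket:Uma, umbrella:Carol). State: card:Wendy, ticket:Uma, umbrella:Carol

Final state: card:Wendy, ticket:Uma, umbrella:Carol
The umbrella is held by Carol.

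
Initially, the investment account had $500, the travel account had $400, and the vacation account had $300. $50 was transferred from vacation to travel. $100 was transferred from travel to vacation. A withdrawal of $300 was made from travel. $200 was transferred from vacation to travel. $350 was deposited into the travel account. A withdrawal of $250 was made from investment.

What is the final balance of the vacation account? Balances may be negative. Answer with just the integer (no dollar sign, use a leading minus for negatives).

Answer: 150

Derivation:
Tracking account balances step by step:
Start: investment=500, travel=400, vacation=300
Event 1 (transfer 50 vacation -> travel): vacation: 300 - 50 = 250, travel: 400 + 50 = 450. Balances: investment=500, travel=450, vacation=250
Event 2 (transfer 100 travel -> vacation): travel: 450 - 100 = 350, vacation: 250 + 100 = 350. Balances: investment=500, travel=350, vacation=350
Event 3 (withdraw 300 from travel): travel: 350 - 300 = 50. Balances: investment=500, travel=50, vacation=350
Event 4 (transfer 200 vacation -> travel): vacation: 350 - 200 = 150, travel: 50 + 200 = 250. Balances: investment=500, travel=250, vacation=150
Event 5 (deposit 350 to travel): travel: 250 + 350 = 600. Balances: investment=500, travel=600, vacation=150
Event 6 (withdraw 250 from investment): investment: 500 - 250 = 250. Balances: investment=250, travel=600, vacation=150

Final balance of vacation: 150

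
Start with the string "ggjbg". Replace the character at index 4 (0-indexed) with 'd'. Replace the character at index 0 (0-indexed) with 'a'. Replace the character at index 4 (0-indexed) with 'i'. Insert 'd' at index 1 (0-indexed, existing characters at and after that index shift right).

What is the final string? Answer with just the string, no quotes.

Answer: adgjbi

Derivation:
Applying each edit step by step:
Start: "ggjbg"
Op 1 (replace idx 4: 'g' -> 'd'): "ggjbg" -> "ggjbd"
Op 2 (replace idx 0: 'g' -> 'a'): "ggjbd" -> "agjbd"
Op 3 (replace idx 4: 'd' -> 'i'): "agjbd" -> "agjbi"
Op 4 (insert 'd' at idx 1): "agjbi" -> "adgjbi"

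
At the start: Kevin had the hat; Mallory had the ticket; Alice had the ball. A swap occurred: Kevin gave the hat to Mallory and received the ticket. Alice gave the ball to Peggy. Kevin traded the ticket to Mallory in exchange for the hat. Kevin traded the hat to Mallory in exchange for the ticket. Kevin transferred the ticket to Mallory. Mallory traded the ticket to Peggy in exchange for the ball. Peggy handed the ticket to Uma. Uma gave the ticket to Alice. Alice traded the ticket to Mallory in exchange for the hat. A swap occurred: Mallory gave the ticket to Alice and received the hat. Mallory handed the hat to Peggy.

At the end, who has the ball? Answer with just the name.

Tracking all object holders:
Start: hat:Kevin, ticket:Mallory, ball:Alice
Event 1 (swap hat<->ticket: now hat:Mallory, ticket:Kevin). State: hat:Mallory, ticket:Kevin, ball:Alice
Event 2 (give ball: Alice -> Peggy). State: hat:Mallory, ticket:Kevin, ball:Peggy
Event 3 (swap ticket<->hat: now ticket:Mallory, hat:Kevin). State: hat:Kevin, ticket:Mallory, ball:Peggy
Event 4 (swap hat<->ticket: now hat:Mallory, ticket:Kevin). State: hat:Mallory, ticket:Kevin, ball:Peggy
Event 5 (give ticket: Kevin -> Mallory). State: hat:Mallory, ticket:Mallory, ball:Peggy
Event 6 (swap ticket<->ball: now ticket:Peggy, ball:Mallory). State: hat:Mallory, ticket:Peggy, ball:Mallory
Event 7 (give ticket: Peggy -> Uma). State: hat:Mallory, ticket:Uma, ball:Mallory
Event 8 (give ticket: Uma -> Alice). State: hat:Mallory, ticket:Alice, ball:Mallory
Event 9 (swap ticket<->hat: now ticket:Mallory, hat:Alice). State: hat:Alice, ticket:Mallory, ball:Mallory
Event 10 (swap ticket<->hat: now ticket:Alice, hat:Mallory). State: hat:Mallory, ticket:Alice, ball:Mallory
Event 11 (give hat: Mallory -> Peggy). State: hat:Peggy, ticket:Alice, ball:Mallory

Final state: hat:Peggy, ticket:Alice, ball:Mallory
The ball is held by Mallory.

Answer: Mallory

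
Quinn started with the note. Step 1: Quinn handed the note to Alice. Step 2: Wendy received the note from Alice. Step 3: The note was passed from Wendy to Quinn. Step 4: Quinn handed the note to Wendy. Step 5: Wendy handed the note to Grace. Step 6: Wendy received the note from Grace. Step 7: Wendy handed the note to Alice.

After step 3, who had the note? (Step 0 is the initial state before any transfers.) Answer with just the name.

Tracking the note holder through step 3:
After step 0 (start): Quinn
After step 1: Alice
After step 2: Wendy
After step 3: Quinn

At step 3, the holder is Quinn.

Answer: Quinn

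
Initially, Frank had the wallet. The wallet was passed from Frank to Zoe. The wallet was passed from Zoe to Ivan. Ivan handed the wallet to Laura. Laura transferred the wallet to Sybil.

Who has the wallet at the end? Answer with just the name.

Tracking the wallet through each event:
Start: Frank has the wallet.
After event 1: Zoe has the wallet.
After event 2: Ivan has the wallet.
After event 3: Laura has the wallet.
After event 4: Sybil has the wallet.

Answer: Sybil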